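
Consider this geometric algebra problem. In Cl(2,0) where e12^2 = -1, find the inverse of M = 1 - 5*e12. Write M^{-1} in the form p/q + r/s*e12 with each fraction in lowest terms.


M = 1 - 5*e12, where e12^2 = -1.
Since M commutes with its reverse ~M = a - b*e12, M * ~M = a^2 - b^2*e12^2 = a^2 + b^2.
So M^{-1} = ~M / (a^2 + b^2) = (a - b*e12)/(a^2 + b^2).
a^2 + b^2 = 1 + 25 = 26
Scalar part = 1/26 = 1/26
Bivector coeff = 5/26 = 5/26
M^{-1} = 1/26 + 5/26*e12


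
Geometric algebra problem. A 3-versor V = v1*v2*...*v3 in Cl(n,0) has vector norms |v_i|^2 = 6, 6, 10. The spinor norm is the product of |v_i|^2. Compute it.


Spinor norm N(V) = |v1|^2 * |v2|^2 * ... * |v3|^2
= 6 * 6 * 10
Running product: 6, 36, 360
N(V) = 360


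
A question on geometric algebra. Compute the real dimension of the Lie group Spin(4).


Spin(n) double-covers SO(n); both have Lie algebra so(n) of dimension n(n-1)/2.
n = 4
n(n-1) = 4 * 3 = 12
dim Spin(4) = 12/2 = 6


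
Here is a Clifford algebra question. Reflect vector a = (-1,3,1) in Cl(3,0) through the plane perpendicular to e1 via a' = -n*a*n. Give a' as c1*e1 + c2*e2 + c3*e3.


Reflection formula: a' = -n*a*n, with n = e1 (unit vector, n^2 = 1).
For reflection through hyperplane perp to e1:
The component along e1 flips sign, others stay.
a = (-1, 3, 1)
a' = (1, 3, 1)
a' = 1*e1 + 3*e2 + 1*e3


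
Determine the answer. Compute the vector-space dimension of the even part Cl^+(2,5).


Even subalgebra dimension = 2^(n-1)
n = 2 + 5 = 7
2^(7 - 1) = 2^6 = 64
Verification: sum of C(7,k) for even k = 1 + 21 + 35 + 7 = 64
Result = 64


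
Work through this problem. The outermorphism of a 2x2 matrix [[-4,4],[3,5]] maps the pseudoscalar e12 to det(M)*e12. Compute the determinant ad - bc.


The outermorphism of a linear map f sends e1^e2 to f(e1)^f(e2).
f(e1) = -4*e1 + 3*e2
f(e2) = 4*e1 + 5*e2
f(e1) ^ f(e2) = (-4*e1 + 3*e2) ^ (4*e1 + 5*e2)
= (-4)*5*e12 + 3*4*e21
= (-20 - 12)*e12
= -32*e12
Coefficient = -32


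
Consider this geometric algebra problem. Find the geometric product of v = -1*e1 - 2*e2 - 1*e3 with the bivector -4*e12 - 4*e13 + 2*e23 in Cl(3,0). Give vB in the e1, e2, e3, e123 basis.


vB has grade-1 (vector) and grade-3 (trivector) parts: vB = (v _| B) + (v ^ B).
Vector part <vB>_1:
  e1: -v2*b12 - v3*b13 = -(-2)*(-4) - (-1)*(-4) = -12
  e2: v1*b12 - v3*b23 = (-1)*(-4) - (-1)*(2) = 6
  e3: v1*b13 + v2*b23 = (-1)*(-4) + (-2)*(2) = 0
Trivector part <vB>_3:
  e123: v1*b23 - v2*b13 + v3*b12 = (-1)*(2) - (-2)*(-4) + (-1)*(-4) = -6
vB = -12*e1 + 6*e2 + 0*e3 - 6*e123


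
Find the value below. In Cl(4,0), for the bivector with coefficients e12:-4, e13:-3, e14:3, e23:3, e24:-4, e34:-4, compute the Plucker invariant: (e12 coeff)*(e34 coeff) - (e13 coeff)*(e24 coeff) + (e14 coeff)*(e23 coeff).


Plucker relation: af - be + cd
a*f = (-4)*(-4) = 16
b*e = (-3)*(-4) = 12
c*d = 3*3 = 9
af - be + cd = 16 - 12 + 9
= 13


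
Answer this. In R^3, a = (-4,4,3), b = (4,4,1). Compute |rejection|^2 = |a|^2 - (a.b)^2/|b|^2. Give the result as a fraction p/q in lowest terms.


|a|^2 = (-4)^2 + 4^2 + 3^2 = 41
|b|^2 = 4^2 + 4^2 + 1^2 = 33
a . b = (-4)*4 + 4*4 + 3*1 = 3
(a.b)^2 = 3^2 = 9
|rej|^2 = 41 - 9/33
= (1353 - 9)/33
= 1344/33
In lowest terms: 448/11


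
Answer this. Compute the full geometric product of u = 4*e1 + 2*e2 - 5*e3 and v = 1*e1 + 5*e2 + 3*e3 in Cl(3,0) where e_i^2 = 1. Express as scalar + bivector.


In Cl(3,0): e_i^2 = 1, e_ie_j = -e_je_i for i != j.
Scalar part = u . v = 4*1 + 2*5 + (-5)*3
= 4 + 10 + (-15) = -1
e12 coeff = 4*5 - 2*1 = 20 - 2 = 18
e13 coeff = 4*3 - (-5)*1 = 12 - (-5) = 17
e23 coeff = 2*3 - (-5)*5 = 6 - (-25) = 31
uv = -1 + 18*e12 + 17*e13 + 31*e23


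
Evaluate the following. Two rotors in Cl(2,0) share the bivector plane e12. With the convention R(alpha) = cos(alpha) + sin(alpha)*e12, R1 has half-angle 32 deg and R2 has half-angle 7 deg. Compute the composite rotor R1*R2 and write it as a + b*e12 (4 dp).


Same-plane rotors commute and their half-angles add:
R1*R2 = cos(a1 + a2) + sin(a1 + a2)*e12.
a1 + a2 = 32 + 7 = 39 deg
cos(39 deg) = 0.7771
sin(39 deg) = 0.6293
R1*R2 = 0.7771 + 0.6293*e12


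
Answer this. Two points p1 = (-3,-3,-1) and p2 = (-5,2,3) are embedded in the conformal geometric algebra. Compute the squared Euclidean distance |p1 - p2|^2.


p1 - p2 = (2, -5, -4)
|p1 - p2|^2 = 2^2 + (-5)^2 + (-4)^2
= 4 + 25 + 16
= 45


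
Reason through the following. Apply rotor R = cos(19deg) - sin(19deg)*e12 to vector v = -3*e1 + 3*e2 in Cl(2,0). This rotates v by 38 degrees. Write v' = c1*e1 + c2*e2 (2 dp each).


Rotor R = cos(19deg) - sin(19deg)*e12
Rotation angle theta = 2 * 19 = 38 degrees
v' = R*v*~R rotates v by theta.
cos(38deg) = 0.7880, sin(38deg) = 0.6157
v'_1 = -3*cos(38deg) - 3*sin(38deg)
= -3*0.7880 - 3*0.6157
= -4.21
v'_2 = -3*sin(38deg) + 3*cos(38deg)
= -3*0.6157 + 3*0.7880
= 0.52
v' = -4.21*e1 + 0.52*e2


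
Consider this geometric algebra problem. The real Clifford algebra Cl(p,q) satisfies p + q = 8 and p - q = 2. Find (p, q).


We need p + q = 8 and p - q = 2.
Adding: 2p = 8 + 2 = 10, so p = 5.
Then q = 8 - 5 = 3.
(p, q) = (5, 3)


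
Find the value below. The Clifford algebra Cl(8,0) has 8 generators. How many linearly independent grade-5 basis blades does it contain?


Number of grade-k basis blades in Cl(p,q) with n = p + q is C(n, k).
n = 8 + 0 = 8
C(8, 5) = 8! / (5! * 3!)
= 40320 / (120 * 6)
= 56


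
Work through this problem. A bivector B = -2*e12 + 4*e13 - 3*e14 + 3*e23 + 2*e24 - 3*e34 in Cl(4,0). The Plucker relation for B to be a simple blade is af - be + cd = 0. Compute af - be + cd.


Plucker relation: af - be + cd
a*f = (-2)*(-3) = 6
b*e = 4*2 = 8
c*d = (-3)*3 = -9
af - be + cd = 6 - 8 + (-9)
= -11


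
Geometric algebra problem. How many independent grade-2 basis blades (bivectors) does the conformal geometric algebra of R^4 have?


The conformal model of R^4 uses Cl(5,1) with m = 4 + 2 = 6 generators.
Number of grade-2 blades = C(m, 2) = C(6, 2)
= 6*5/2 = 15


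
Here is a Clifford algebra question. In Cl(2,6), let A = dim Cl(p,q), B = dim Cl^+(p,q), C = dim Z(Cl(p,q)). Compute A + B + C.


n = 2 + 6 = 8
Total dim = 2^8 = 256
Even subalgebra dim = 2^7 = 128
n is even, so center dim = 1
Sum = 256 + 128 + 1 = 385


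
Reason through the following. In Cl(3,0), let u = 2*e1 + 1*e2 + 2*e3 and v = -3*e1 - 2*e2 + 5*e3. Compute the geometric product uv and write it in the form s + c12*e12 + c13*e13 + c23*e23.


In Cl(3,0): e_i^2 = 1, e_ie_j = -e_je_i for i != j.
Scalar part = u . v = 2*(-3) + 1*(-2) + 2*5
= -6 + (-2) + 10 = 2
e12 coeff = 2*(-2) - 1*(-3) = -4 - (-3) = -1
e13 coeff = 2*5 - 2*(-3) = 10 - (-6) = 16
e23 coeff = 1*5 - 2*(-2) = 5 - (-4) = 9
uv = 2 - 1*e12 + 16*e13 + 9*e23


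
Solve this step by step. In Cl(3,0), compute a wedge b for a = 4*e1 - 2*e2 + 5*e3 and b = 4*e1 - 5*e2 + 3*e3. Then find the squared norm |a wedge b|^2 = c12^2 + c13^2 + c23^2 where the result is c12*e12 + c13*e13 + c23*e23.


a wedge b = (a1*b2 - a2*b1)*e12 + (a1*b3 - a3*b1)*e13 + (a2*b3 - a3*b2)*e23
e12 coeff: 4*(-5) - (-2)*4 = -20 - (-8) = -12
e13 coeff: 4*3 - 5*4 = 12 - 20 = -8
e23 coeff: (-2)*3 - 5*(-5) = -6 - (-25) = 19
|a wedge b|^2 = (-12)^2 + (-8)^2 + 19^2
= 144 + 64 + 361
= 569


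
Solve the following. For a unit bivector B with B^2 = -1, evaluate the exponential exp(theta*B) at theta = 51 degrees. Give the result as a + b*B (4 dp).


For a unit bivector B with B^2 = -1, the exponential series gives
e^(theta*B) = cos(theta) + sin(theta)*B (the GA analogue of Euler's formula).
theta = 51 degrees = 0.890118 rad
cos(51 deg) = 0.6293
sin(51 deg) = 0.7771
exp(theta*B) = 0.6293 + 0.7771*B


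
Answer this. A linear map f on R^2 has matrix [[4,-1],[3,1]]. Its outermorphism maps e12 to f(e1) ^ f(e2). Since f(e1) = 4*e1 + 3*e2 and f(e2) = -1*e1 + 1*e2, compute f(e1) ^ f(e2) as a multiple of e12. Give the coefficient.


The outermorphism of a linear map f sends e1^e2 to f(e1)^f(e2).
f(e1) = 4*e1 + 3*e2
f(e2) = -1*e1 + 1*e2
f(e1) ^ f(e2) = (4*e1 + 3*e2) ^ (-1*e1 + 1*e2)
= 4*1*e12 + 3*(-1)*e21
= (4 - (-3))*e12
= 7*e12
Coefficient = 7


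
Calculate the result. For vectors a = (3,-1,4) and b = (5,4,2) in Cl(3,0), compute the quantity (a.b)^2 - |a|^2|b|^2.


a . b = 3*5 + (-1)*4 + 4*2
= 15 + (-4) + 8 = 19
|a|^2 = 3^2 + (-1)^2 + 4^2 = 26
|b|^2 = 5^2 + 4^2 + 2^2 = 45
(a.b)^2 = 19^2 = 361
|a|^2 * |b|^2 = 26 * 45 = 1170
Result = 361 - 1170 = -809


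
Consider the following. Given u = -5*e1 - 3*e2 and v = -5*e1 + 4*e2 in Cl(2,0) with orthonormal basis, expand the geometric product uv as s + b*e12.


Expand: (-5*e1 - 3*e2)(-5*e1 + 4*e2)
= (-5)*(-5)*e1e1 + (-5)*4*e1e2 + (-3)*(-5)*e2e1 + (-3)*4*e2e2
Using e1^2 = e2^2 = 1, e2e1 = -e1e2:
Scalar part s = (-5)*(-5) + (-3)*4 = 25 + (-12) = 13
Bivector part b = (-5)*4 - (-3)*(-5) = -20 - 15 = -35
uv = 13 - 35*e12


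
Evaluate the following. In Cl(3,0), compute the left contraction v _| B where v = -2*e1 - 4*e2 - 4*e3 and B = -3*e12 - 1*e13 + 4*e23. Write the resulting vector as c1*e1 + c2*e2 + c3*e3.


Left contraction v _| B = <vB>_1 (grade-1 part of the geometric product vB).
Using e1_|e12 = e2, e2_|e12 = -e1, e1_|e13 = e3, e3_|e13 = -e1, e2_|e23 = e3, e3_|e23 = -e2:
e1 coeff: -v2*b12 - v3*b13 = -(-4)*(-3) - (-4)*(-1) = -16
e2 coeff: v1*b12 - v3*b23 = (-2)*(-3) - (-4)*(4) = 22
e3 coeff: v1*b13 + v2*b23 = (-2)*(-1) + (-4)*(4) = -14
v _| B = -16*e1 + 22*e2 - 14*e3


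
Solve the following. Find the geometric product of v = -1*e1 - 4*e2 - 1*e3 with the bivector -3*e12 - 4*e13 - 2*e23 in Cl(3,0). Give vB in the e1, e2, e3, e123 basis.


vB has grade-1 (vector) and grade-3 (trivector) parts: vB = (v _| B) + (v ^ B).
Vector part <vB>_1:
  e1: -v2*b12 - v3*b13 = -(-4)*(-3) - (-1)*(-4) = -16
  e2: v1*b12 - v3*b23 = (-1)*(-3) - (-1)*(-2) = 1
  e3: v1*b13 + v2*b23 = (-1)*(-4) + (-4)*(-2) = 12
Trivector part <vB>_3:
  e123: v1*b23 - v2*b13 + v3*b12 = (-1)*(-2) - (-4)*(-4) + (-1)*(-3) = -11
vB = -16*e1 + 1*e2 + 12*e3 - 11*e123


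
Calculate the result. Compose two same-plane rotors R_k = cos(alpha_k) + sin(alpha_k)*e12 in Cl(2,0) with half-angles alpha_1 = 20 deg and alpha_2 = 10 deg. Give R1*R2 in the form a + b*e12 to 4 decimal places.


Same-plane rotors commute and their half-angles add:
R1*R2 = cos(a1 + a2) + sin(a1 + a2)*e12.
a1 + a2 = 20 + 10 = 30 deg
cos(30 deg) = 0.8660
sin(30 deg) = 0.5000
R1*R2 = 0.8660 + 0.5000*e12


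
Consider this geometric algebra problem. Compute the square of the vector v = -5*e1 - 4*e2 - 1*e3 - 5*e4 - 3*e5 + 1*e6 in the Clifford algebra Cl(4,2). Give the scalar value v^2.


v^2 = sum of c_i^2 * e_i^2
Positive signature terms (e_i^2 = +1): (-5)^2 + (-4)^2 + (-1)^2 + (-5)^2 = 67
Negative signature terms (e_j^2 = -1): (-3)^2 + 1^2 = 10
v^2 = 67 - 10 = 57


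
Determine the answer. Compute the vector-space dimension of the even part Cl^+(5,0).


Even subalgebra dimension = 2^(n-1)
n = 5 + 0 = 5
2^(5 - 1) = 2^4 = 16
Verification: sum of C(5,k) for even k = 1 + 10 + 5 = 16
Result = 16


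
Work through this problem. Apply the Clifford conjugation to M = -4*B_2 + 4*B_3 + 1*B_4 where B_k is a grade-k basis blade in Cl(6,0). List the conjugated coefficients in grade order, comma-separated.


Clifford conjugate sign for grade k: (-1)^(k(k+1)/2)
Grade 2: (-1)^(2*3/2) = (-1)^3 = -1, coeff -4 -> 4
Grade 3: (-1)^(3*4/2) = (-1)^6 = 1, coeff 4 -> 4
Grade 4: (-1)^(4*5/2) = (-1)^10 = 1, coeff 1 -> 1
Conjugated coefficients: 4, 4, 1


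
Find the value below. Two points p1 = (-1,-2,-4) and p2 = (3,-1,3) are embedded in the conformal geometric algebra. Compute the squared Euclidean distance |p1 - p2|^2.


p1 - p2 = (-4, -1, -7)
|p1 - p2|^2 = (-4)^2 + (-1)^2 + (-7)^2
= 16 + 1 + 49
= 66


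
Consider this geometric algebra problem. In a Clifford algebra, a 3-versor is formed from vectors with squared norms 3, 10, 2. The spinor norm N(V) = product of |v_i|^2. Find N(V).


Spinor norm N(V) = |v1|^2 * |v2|^2 * ... * |v3|^2
= 3 * 10 * 2
Running product: 3, 30, 60
N(V) = 60


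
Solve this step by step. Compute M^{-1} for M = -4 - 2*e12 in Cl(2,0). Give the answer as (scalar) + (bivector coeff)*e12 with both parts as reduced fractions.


M = -4 - 2*e12, where e12^2 = -1.
Since M commutes with its reverse ~M = a - b*e12, M * ~M = a^2 - b^2*e12^2 = a^2 + b^2.
So M^{-1} = ~M / (a^2 + b^2) = (a - b*e12)/(a^2 + b^2).
a^2 + b^2 = 16 + 4 = 20
Scalar part = -4/20 = -1/5
Bivector coeff = 2/20 = 1/10
M^{-1} = -1/5 + 1/10*e12


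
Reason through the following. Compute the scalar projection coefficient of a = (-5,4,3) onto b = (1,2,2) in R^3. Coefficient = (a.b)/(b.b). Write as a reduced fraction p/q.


Projection coefficient = (a . b) / (b . b)
a . b = (-5)*1 + 4*2 + 3*2
= -5 + 8 + 6 = 9
b . b = 1^2 + 2^2 + 2^2
= 1 + 4 + 4 = 9
Coefficient = 9/9
In lowest terms: 1/1


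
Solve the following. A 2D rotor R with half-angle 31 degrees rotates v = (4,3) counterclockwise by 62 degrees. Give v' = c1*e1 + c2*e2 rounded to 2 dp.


Rotor R = cos(31deg) - sin(31deg)*e12
Rotation angle theta = 2 * 31 = 62 degrees
v' = R*v*~R rotates v by theta.
cos(62deg) = 0.4695, sin(62deg) = 0.8829
v'_1 = 4*cos(62deg) - 3*sin(62deg)
= 4*0.4695 - 3*0.8829
= -0.77
v'_2 = 4*sin(62deg) + 3*cos(62deg)
= 4*0.8829 + 3*0.4695
= 4.94
v' = -0.77*e1 + 4.94*e2


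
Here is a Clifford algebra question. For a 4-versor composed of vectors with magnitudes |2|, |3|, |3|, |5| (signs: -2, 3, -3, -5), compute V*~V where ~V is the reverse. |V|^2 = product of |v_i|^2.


Each vector v_i has |v_i|^2 = s_i^2
Squared scales: (-2)^2 = 4, 3^2 = 9, (-3)^2 = 9, (-5)^2 = 25
|V|^2 = 4 * 9 * 9 * 25
= 8100


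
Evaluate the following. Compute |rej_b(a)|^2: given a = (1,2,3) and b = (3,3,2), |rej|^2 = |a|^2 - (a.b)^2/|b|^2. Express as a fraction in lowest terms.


|a|^2 = 1^2 + 2^2 + 3^2 = 14
|b|^2 = 3^2 + 3^2 + 2^2 = 22
a . b = 1*3 + 2*3 + 3*2 = 15
(a.b)^2 = 15^2 = 225
|rej|^2 = 14 - 225/22
= (308 - 225)/22
= 83/22
In lowest terms: 83/22


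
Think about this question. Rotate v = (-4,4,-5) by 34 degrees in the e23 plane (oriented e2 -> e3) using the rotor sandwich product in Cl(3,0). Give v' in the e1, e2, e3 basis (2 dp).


Rotor R = cos(17deg) - sin(17deg)*e23
Rotation angle theta = 2 * 17 = 34 degrees in the e23 plane (e2 -> e3).
The component perpendicular to the plane (e1) is invariant: v'_1 = v1 = -4.00
cos(34deg) = 0.8290, sin(34deg) = 0.5592
v'_2 = v2*cos(theta) - v3*sin(theta) = 4*0.8290 - (-5)*0.5592 = 6.11
v'_3 = v2*sin(theta) + v3*cos(theta) = 4*0.5592 + (-5)*0.8290 = -1.91
v' = -4.00*e1 + 6.11*e2 - 1.91*e3


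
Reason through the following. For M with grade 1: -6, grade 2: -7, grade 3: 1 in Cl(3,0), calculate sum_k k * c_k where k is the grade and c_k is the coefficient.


Grade-weighted sum = sum of grade_k * coefficient_k
1*(-6) = -6
2*(-7) = -14
3*1 = 3
Total = -6 + (-14) + 3 = -17


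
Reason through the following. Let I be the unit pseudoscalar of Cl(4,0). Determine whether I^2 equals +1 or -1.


The pseudoscalar I = e1...e_n (product of all n generators) of Cl(p,q) satisfies I^2 = (-1)^(q + n(n-1)/2).
p = 4, q = 0, n = p + q = 4
n(n-1)/2 = 4 * 3 / 2 = 6
Exponent = q + n(n-1)/2 = 0 + 6 = 6
I^2 = (-1)^6 = +1


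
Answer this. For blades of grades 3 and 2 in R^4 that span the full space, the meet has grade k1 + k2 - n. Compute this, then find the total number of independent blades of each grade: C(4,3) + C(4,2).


Meet grade = grade(A) + grade(B) - n
= 3 + 2 - 4 = 1
C(4,3) = 4
C(4,2) = 6
dim_A + dim_B = 4 + 6 = 10


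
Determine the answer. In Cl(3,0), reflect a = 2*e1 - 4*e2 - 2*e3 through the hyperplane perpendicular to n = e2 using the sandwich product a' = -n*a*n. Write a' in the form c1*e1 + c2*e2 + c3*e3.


Reflection formula: a' = -n*a*n, with n = e2 (unit vector, n^2 = 1).
For reflection through hyperplane perp to e2:
The component along e2 flips sign, others stay.
a = (2, -4, -2)
a' = (2, 4, -2)
a' = 2*e1 + 4*e2 - 2*e3


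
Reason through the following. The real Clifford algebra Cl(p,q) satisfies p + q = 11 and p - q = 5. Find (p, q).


We need p + q = 11 and p - q = 5.
Adding: 2p = 11 + 5 = 16, so p = 8.
Then q = 11 - 8 = 3.
(p, q) = (8, 3)


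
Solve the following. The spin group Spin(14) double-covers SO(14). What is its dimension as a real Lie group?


Spin(n) double-covers SO(n); both have Lie algebra so(n) of dimension n(n-1)/2.
n = 14
n(n-1) = 14 * 13 = 182
dim Spin(14) = 182/2 = 91


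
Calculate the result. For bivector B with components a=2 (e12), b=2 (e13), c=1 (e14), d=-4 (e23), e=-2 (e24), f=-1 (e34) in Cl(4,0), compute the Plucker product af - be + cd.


Plucker relation: af - be + cd
a*f = 2*(-1) = -2
b*e = 2*(-2) = -4
c*d = 1*(-4) = -4
af - be + cd = -2 - (-4) + (-4)
= -2


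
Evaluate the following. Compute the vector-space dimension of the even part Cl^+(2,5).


Even subalgebra dimension = 2^(n-1)
n = 2 + 5 = 7
2^(7 - 1) = 2^6 = 64
Verification: sum of C(7,k) for even k = 1 + 21 + 35 + 7 = 64
Result = 64


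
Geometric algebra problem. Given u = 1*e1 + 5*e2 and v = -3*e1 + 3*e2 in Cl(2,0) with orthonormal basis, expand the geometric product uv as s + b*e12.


Expand: (1*e1 + 5*e2)(-3*e1 + 3*e2)
= 1*(-3)*e1e1 + 1*3*e1e2 + 5*(-3)*e2e1 + 5*3*e2e2
Using e1^2 = e2^2 = 1, e2e1 = -e1e2:
Scalar part s = 1*(-3) + 5*3 = -3 + 15 = 12
Bivector part b = 1*3 - 5*(-3) = 3 - (-15) = 18
uv = 12 + 18*e12


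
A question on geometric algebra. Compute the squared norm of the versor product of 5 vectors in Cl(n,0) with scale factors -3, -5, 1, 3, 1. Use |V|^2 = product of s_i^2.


Each vector v_i has |v_i|^2 = s_i^2
Squared scales: (-3)^2 = 9, (-5)^2 = 25, 1^2 = 1, 3^2 = 9, 1^2 = 1
|V|^2 = 9 * 25 * 1 * 9 * 1
= 2025


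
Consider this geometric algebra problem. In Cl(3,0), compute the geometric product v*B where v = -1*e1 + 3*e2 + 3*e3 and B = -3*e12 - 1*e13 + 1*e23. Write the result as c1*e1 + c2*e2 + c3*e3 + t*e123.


vB has grade-1 (vector) and grade-3 (trivector) parts: vB = (v _| B) + (v ^ B).
Vector part <vB>_1:
  e1: -v2*b12 - v3*b13 = -(3)*(-3) - (3)*(-1) = 12
  e2: v1*b12 - v3*b23 = (-1)*(-3) - (3)*(1) = 0
  e3: v1*b13 + v2*b23 = (-1)*(-1) + (3)*(1) = 4
Trivector part <vB>_3:
  e123: v1*b23 - v2*b13 + v3*b12 = (-1)*(1) - (3)*(-1) + (3)*(-3) = -7
vB = 12*e1 + 0*e2 + 4*e3 - 7*e123


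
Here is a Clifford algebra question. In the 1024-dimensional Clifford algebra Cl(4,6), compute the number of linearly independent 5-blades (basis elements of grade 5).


Number of grade-k basis blades in Cl(p,q) with n = p + q is C(n, k).
n = 4 + 6 = 10
C(10, 5) = 10! / (5! * 5!)
= 3628800 / (120 * 120)
= 252


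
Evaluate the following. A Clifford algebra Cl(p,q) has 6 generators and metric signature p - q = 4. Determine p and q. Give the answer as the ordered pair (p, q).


We need p + q = 6 and p - q = 4.
Adding: 2p = 6 + 4 = 10, so p = 5.
Then q = 6 - 5 = 1.
(p, q) = (5, 1)


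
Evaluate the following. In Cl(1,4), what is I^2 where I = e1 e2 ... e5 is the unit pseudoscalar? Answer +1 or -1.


The pseudoscalar I = e1...e_n (product of all n generators) of Cl(p,q) satisfies I^2 = (-1)^(q + n(n-1)/2).
p = 1, q = 4, n = p + q = 5
n(n-1)/2 = 5 * 4 / 2 = 10
Exponent = q + n(n-1)/2 = 4 + 10 = 14
I^2 = (-1)^14 = +1


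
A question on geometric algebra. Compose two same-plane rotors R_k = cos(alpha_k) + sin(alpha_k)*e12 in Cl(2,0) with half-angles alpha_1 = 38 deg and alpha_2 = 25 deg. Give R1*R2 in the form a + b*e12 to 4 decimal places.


Same-plane rotors commute and their half-angles add:
R1*R2 = cos(a1 + a2) + sin(a1 + a2)*e12.
a1 + a2 = 38 + 25 = 63 deg
cos(63 deg) = 0.4540
sin(63 deg) = 0.8910
R1*R2 = 0.4540 + 0.8910*e12


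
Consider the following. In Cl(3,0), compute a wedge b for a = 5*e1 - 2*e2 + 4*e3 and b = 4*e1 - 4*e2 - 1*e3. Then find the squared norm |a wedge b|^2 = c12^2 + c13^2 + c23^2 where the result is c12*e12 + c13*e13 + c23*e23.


a wedge b = (a1*b2 - a2*b1)*e12 + (a1*b3 - a3*b1)*e13 + (a2*b3 - a3*b2)*e23
e12 coeff: 5*(-4) - (-2)*4 = -20 - (-8) = -12
e13 coeff: 5*(-1) - 4*4 = -5 - 16 = -21
e23 coeff: (-2)*(-1) - 4*(-4) = 2 - (-16) = 18
|a wedge b|^2 = (-12)^2 + (-21)^2 + 18^2
= 144 + 441 + 324
= 909


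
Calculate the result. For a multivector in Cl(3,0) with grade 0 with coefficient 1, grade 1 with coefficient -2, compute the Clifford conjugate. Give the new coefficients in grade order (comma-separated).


Clifford conjugate sign for grade k: (-1)^(k(k+1)/2)
Grade 0: (-1)^(0*1/2) = (-1)^0 = 1, coeff 1 -> 1
Grade 1: (-1)^(1*2/2) = (-1)^1 = -1, coeff -2 -> 2
Conjugated coefficients: 1, 2


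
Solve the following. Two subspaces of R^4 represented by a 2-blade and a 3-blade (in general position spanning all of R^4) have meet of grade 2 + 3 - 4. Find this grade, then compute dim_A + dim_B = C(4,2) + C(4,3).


Meet grade = grade(A) + grade(B) - n
= 2 + 3 - 4 = 1
C(4,2) = 6
C(4,3) = 4
dim_A + dim_B = 6 + 4 = 10


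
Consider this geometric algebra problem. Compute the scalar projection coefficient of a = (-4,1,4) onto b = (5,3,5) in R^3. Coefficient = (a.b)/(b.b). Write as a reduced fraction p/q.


Projection coefficient = (a . b) / (b . b)
a . b = (-4)*5 + 1*3 + 4*5
= -20 + 3 + 20 = 3
b . b = 5^2 + 3^2 + 5^2
= 25 + 9 + 25 = 59
Coefficient = 3/59
In lowest terms: 3/59


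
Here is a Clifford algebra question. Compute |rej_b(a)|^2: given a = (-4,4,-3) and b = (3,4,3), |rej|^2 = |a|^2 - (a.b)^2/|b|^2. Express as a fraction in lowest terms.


|a|^2 = (-4)^2 + 4^2 + (-3)^2 = 41
|b|^2 = 3^2 + 4^2 + 3^2 = 34
a . b = (-4)*3 + 4*4 + (-3)*3 = -5
(a.b)^2 = (-5)^2 = 25
|rej|^2 = 41 - 25/34
= (1394 - 25)/34
= 1369/34
In lowest terms: 1369/34


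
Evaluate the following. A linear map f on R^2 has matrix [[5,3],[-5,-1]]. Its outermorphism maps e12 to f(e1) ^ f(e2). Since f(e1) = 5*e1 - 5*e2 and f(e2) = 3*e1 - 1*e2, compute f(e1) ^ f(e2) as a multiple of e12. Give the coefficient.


The outermorphism of a linear map f sends e1^e2 to f(e1)^f(e2).
f(e1) = 5*e1 - 5*e2
f(e2) = 3*e1 - 1*e2
f(e1) ^ f(e2) = (5*e1 - 5*e2) ^ (3*e1 - 1*e2)
= 5*(-1)*e12 + (-5)*3*e21
= (-5 - (-15))*e12
= 10*e12
Coefficient = 10


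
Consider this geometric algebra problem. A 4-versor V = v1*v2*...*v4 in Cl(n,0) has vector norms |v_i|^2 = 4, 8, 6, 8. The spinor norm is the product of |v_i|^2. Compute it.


Spinor norm N(V) = |v1|^2 * |v2|^2 * ... * |v4|^2
= 4 * 8 * 6 * 8
Running product: 4, 32, 192, 1536
N(V) = 1536


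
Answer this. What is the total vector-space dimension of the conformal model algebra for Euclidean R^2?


The conformal model of R^2 uses Cl(3,1): the 2 Euclidean generators plus two extra orthogonal generators e+ (e+^2 = +1) and e- (e-^2 = -1), from which the null vectors e0, einf are built.
Number of generators m = 2 + 2 = 4.
dim Cl(p,q) = 2^m = 2^4 = 16


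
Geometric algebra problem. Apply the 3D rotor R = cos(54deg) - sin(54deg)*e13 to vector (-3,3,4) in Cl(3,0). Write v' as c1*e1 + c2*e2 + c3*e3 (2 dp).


Rotor R = cos(54deg) - sin(54deg)*e13
Rotation angle theta = 2 * 54 = 108 degrees in the e13 plane (e1 -> e3).
The component perpendicular to the plane (e2) is invariant: v'_2 = v2 = 3.00
cos(108deg) = -0.3090, sin(108deg) = 0.9511
v'_1 = v1*cos(theta) - v3*sin(theta) = -3*(-0.3090) - 4*0.9511 = -2.88
v'_3 = v1*sin(theta) + v3*cos(theta) = -3*0.9511 + 4*(-0.3090) = -4.09
v' = -2.88*e1 + 3.00*e2 - 4.09*e3


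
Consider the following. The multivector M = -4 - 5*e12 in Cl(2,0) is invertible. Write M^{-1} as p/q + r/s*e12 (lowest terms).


M = -4 - 5*e12, where e12^2 = -1.
Since M commutes with its reverse ~M = a - b*e12, M * ~M = a^2 - b^2*e12^2 = a^2 + b^2.
So M^{-1} = ~M / (a^2 + b^2) = (a - b*e12)/(a^2 + b^2).
a^2 + b^2 = 16 + 25 = 41
Scalar part = -4/41 = -4/41
Bivector coeff = 5/41 = 5/41
M^{-1} = -4/41 + 5/41*e12


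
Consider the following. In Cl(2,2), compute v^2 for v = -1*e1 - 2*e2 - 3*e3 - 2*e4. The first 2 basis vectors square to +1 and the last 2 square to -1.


v^2 = sum of c_i^2 * e_i^2
Positive signature terms (e_i^2 = +1): (-1)^2 + (-2)^2 = 5
Negative signature terms (e_j^2 = -1): (-3)^2 + (-2)^2 = 13
v^2 = 5 - 13 = -8


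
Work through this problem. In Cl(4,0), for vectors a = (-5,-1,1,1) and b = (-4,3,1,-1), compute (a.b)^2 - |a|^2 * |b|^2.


a . b = (-5)*(-4) + (-1)*3 + 1*1 + 1*(-1)
= 20 + (-3) + 1 + (-1) = 17
|a|^2 = (-5)^2 + (-1)^2 + 1^2 + 1^2 = 28
|b|^2 = (-4)^2 + 3^2 + 1^2 + (-1)^2 = 27
(a.b)^2 = 17^2 = 289
|a|^2 * |b|^2 = 28 * 27 = 756
Result = 289 - 756 = -467


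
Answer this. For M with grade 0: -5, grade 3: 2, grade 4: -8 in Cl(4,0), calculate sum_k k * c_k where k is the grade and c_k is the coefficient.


Grade-weighted sum = sum of grade_k * coefficient_k
0*(-5) = 0
3*2 = 6
4*(-8) = -32
Total = 0 + 6 + (-32) = -26


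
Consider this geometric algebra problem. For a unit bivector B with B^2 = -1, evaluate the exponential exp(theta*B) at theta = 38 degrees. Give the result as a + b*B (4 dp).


For a unit bivector B with B^2 = -1, the exponential series gives
e^(theta*B) = cos(theta) + sin(theta)*B (the GA analogue of Euler's formula).
theta = 38 degrees = 0.663225 rad
cos(38 deg) = 0.7880
sin(38 deg) = 0.6157
exp(theta*B) = 0.7880 + 0.6157*B


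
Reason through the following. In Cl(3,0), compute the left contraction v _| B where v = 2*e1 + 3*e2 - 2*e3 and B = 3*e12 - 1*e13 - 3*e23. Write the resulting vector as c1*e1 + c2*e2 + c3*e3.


Left contraction v _| B = <vB>_1 (grade-1 part of the geometric product vB).
Using e1_|e12 = e2, e2_|e12 = -e1, e1_|e13 = e3, e3_|e13 = -e1, e2_|e23 = e3, e3_|e23 = -e2:
e1 coeff: -v2*b12 - v3*b13 = -(3)*(3) - (-2)*(-1) = -11
e2 coeff: v1*b12 - v3*b23 = (2)*(3) - (-2)*(-3) = 0
e3 coeff: v1*b13 + v2*b23 = (2)*(-1) + (3)*(-3) = -11
v _| B = -11*e1 + 0*e2 - 11*e3


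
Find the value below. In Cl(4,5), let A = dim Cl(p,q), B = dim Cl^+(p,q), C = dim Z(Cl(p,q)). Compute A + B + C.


n = 4 + 5 = 9
Total dim = 2^9 = 512
Even subalgebra dim = 2^8 = 256
n is odd, so center dim = 2
Sum = 512 + 256 + 2 = 770


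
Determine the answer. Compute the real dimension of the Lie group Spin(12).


Spin(n) double-covers SO(n); both have Lie algebra so(n) of dimension n(n-1)/2.
n = 12
n(n-1) = 12 * 11 = 132
dim Spin(12) = 132/2 = 66


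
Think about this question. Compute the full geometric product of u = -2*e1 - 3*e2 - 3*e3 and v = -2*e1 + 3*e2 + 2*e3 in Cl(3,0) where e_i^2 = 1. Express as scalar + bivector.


In Cl(3,0): e_i^2 = 1, e_ie_j = -e_je_i for i != j.
Scalar part = u . v = (-2)*(-2) + (-3)*3 + (-3)*2
= 4 + (-9) + (-6) = -11
e12 coeff = (-2)*3 - (-3)*(-2) = -6 - 6 = -12
e13 coeff = (-2)*2 - (-3)*(-2) = -4 - 6 = -10
e23 coeff = (-3)*2 - (-3)*3 = -6 - (-9) = 3
uv = -11 - 12*e12 - 10*e13 + 3*e23


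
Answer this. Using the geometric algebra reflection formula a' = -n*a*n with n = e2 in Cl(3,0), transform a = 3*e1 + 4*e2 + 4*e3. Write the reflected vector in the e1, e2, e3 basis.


Reflection formula: a' = -n*a*n, with n = e2 (unit vector, n^2 = 1).
For reflection through hyperplane perp to e2:
The component along e2 flips sign, others stay.
a = (3, 4, 4)
a' = (3, -4, 4)
a' = 3*e1 - 4*e2 + 4*e3


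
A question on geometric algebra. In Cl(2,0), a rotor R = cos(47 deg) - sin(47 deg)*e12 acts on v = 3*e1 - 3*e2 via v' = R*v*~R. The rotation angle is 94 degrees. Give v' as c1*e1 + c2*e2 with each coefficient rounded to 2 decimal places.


Rotor R = cos(47deg) - sin(47deg)*e12
Rotation angle theta = 2 * 47 = 94 degrees
v' = R*v*~R rotates v by theta.
cos(94deg) = -0.0698, sin(94deg) = 0.9976
v'_1 = 3*cos(94deg) - (-3)*sin(94deg)
= 3*(-0.0698) - (-3)*0.9976
= 2.78
v'_2 = 3*sin(94deg) + (-3)*cos(94deg)
= 3*0.9976 + (-3)*(-0.0698)
= 3.20
v' = 2.78*e1 + 3.20*e2


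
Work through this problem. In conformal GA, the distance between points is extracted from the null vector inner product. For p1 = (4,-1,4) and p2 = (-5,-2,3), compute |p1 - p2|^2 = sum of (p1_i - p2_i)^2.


p1 - p2 = (9, 1, 1)
|p1 - p2|^2 = 9^2 + 1^2 + 1^2
= 81 + 1 + 1
= 83


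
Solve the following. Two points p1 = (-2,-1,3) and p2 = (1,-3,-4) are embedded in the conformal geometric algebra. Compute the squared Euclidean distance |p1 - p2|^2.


p1 - p2 = (-3, 2, 7)
|p1 - p2|^2 = (-3)^2 + 2^2 + 7^2
= 9 + 4 + 49
= 62


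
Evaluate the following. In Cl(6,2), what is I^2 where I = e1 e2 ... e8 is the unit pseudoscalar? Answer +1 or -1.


The pseudoscalar I = e1...e_n (product of all n generators) of Cl(p,q) satisfies I^2 = (-1)^(q + n(n-1)/2).
p = 6, q = 2, n = p + q = 8
n(n-1)/2 = 8 * 7 / 2 = 28
Exponent = q + n(n-1)/2 = 2 + 28 = 30
I^2 = (-1)^30 = +1


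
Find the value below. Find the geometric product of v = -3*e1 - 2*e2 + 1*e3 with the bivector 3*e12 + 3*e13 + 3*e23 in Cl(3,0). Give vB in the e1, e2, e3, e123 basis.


vB has grade-1 (vector) and grade-3 (trivector) parts: vB = (v _| B) + (v ^ B).
Vector part <vB>_1:
  e1: -v2*b12 - v3*b13 = -(-2)*(3) - (1)*(3) = 3
  e2: v1*b12 - v3*b23 = (-3)*(3) - (1)*(3) = -12
  e3: v1*b13 + v2*b23 = (-3)*(3) + (-2)*(3) = -15
Trivector part <vB>_3:
  e123: v1*b23 - v2*b13 + v3*b12 = (-3)*(3) - (-2)*(3) + (1)*(3) = 0
vB = 3*e1 - 12*e2 - 15*e3 + 0*e123


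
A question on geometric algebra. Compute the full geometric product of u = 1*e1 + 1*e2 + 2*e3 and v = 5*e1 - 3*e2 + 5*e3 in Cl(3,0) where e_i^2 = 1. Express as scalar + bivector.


In Cl(3,0): e_i^2 = 1, e_ie_j = -e_je_i for i != j.
Scalar part = u . v = 1*5 + 1*(-3) + 2*5
= 5 + (-3) + 10 = 12
e12 coeff = 1*(-3) - 1*5 = -3 - 5 = -8
e13 coeff = 1*5 - 2*5 = 5 - 10 = -5
e23 coeff = 1*5 - 2*(-3) = 5 - (-6) = 11
uv = 12 - 8*e12 - 5*e13 + 11*e23


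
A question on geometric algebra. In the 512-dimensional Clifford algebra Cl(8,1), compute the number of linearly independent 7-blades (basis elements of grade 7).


Number of grade-k basis blades in Cl(p,q) with n = p + q is C(n, k).
n = 8 + 1 = 9
C(9, 7) = 9! / (7! * 2!)
= 362880 / (5040 * 2)
= 36


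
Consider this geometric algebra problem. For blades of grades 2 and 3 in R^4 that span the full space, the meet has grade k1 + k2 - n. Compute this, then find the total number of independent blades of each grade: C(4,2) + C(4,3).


Meet grade = grade(A) + grade(B) - n
= 2 + 3 - 4 = 1
C(4,2) = 6
C(4,3) = 4
dim_A + dim_B = 6 + 4 = 10


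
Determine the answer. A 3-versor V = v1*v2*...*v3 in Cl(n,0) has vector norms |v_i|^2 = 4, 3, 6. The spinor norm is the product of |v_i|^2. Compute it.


Spinor norm N(V) = |v1|^2 * |v2|^2 * ... * |v3|^2
= 4 * 3 * 6
Running product: 4, 12, 72
N(V) = 72


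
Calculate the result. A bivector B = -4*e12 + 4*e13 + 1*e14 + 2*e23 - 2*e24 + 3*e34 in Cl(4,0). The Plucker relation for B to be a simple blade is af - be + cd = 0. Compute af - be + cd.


Plucker relation: af - be + cd
a*f = (-4)*3 = -12
b*e = 4*(-2) = -8
c*d = 1*2 = 2
af - be + cd = -12 - (-8) + 2
= -2


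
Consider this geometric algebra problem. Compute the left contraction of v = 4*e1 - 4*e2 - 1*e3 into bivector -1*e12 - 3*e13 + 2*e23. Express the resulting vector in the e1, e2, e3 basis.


Left contraction v _| B = <vB>_1 (grade-1 part of the geometric product vB).
Using e1_|e12 = e2, e2_|e12 = -e1, e1_|e13 = e3, e3_|e13 = -e1, e2_|e23 = e3, e3_|e23 = -e2:
e1 coeff: -v2*b12 - v3*b13 = -(-4)*(-1) - (-1)*(-3) = -7
e2 coeff: v1*b12 - v3*b23 = (4)*(-1) - (-1)*(2) = -2
e3 coeff: v1*b13 + v2*b23 = (4)*(-3) + (-4)*(2) = -20
v _| B = -7*e1 - 2*e2 - 20*e3


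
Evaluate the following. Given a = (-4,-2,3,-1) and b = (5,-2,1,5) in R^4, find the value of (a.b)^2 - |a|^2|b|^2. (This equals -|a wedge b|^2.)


a . b = (-4)*5 + (-2)*(-2) + 3*1 + (-1)*5
= -20 + 4 + 3 + (-5) = -18
|a|^2 = (-4)^2 + (-2)^2 + 3^2 + (-1)^2 = 30
|b|^2 = 5^2 + (-2)^2 + 1^2 + 5^2 = 55
(a.b)^2 = (-18)^2 = 324
|a|^2 * |b|^2 = 30 * 55 = 1650
Result = 324 - 1650 = -1326


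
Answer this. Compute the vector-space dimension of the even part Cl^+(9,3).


Even subalgebra dimension = 2^(n-1)
n = 9 + 3 = 12
2^(12 - 1) = 2^11 = 2048
Verification: sum of C(12,k) for even k = 1 + 66 + 495 + 924 + 495 + 66 + 1 = 2048
Result = 2048


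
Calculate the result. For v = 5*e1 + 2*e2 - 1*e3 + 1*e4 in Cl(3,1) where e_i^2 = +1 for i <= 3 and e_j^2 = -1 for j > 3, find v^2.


v^2 = sum of c_i^2 * e_i^2
Positive signature terms (e_i^2 = +1): 5^2 + 2^2 + (-1)^2 = 30
Negative signature terms (e_j^2 = -1): 1^2 = 1
v^2 = 30 - 1 = 29


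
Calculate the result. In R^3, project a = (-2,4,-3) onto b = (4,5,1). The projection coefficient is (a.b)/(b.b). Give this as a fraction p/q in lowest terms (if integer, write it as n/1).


Projection coefficient = (a . b) / (b . b)
a . b = (-2)*4 + 4*5 + (-3)*1
= -8 + 20 + (-3) = 9
b . b = 4^2 + 5^2 + 1^2
= 16 + 25 + 1 = 42
Coefficient = 9/42
In lowest terms: 3/14


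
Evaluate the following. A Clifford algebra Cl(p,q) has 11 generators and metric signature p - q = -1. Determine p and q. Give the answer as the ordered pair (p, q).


We need p + q = 11 and p - q = -1.
Adding: 2p = 11 + (-1) = 10, so p = 5.
Then q = 11 - 5 = 6.
(p, q) = (5, 6)


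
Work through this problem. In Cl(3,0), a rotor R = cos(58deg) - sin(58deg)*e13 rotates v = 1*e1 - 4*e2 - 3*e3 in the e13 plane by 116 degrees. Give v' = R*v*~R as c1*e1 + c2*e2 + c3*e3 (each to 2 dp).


Rotor R = cos(58deg) - sin(58deg)*e13
Rotation angle theta = 2 * 58 = 116 degrees in the e13 plane (e1 -> e3).
The component perpendicular to the plane (e2) is invariant: v'_2 = v2 = -4.00
cos(116deg) = -0.4384, sin(116deg) = 0.8988
v'_1 = v1*cos(theta) - v3*sin(theta) = 1*(-0.4384) - (-3)*0.8988 = 2.26
v'_3 = v1*sin(theta) + v3*cos(theta) = 1*0.8988 + (-3)*(-0.4384) = 2.21
v' = 2.26*e1 - 4.00*e2 + 2.21*e3


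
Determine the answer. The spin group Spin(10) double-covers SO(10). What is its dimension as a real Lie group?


Spin(n) double-covers SO(n); both have Lie algebra so(n) of dimension n(n-1)/2.
n = 10
n(n-1) = 10 * 9 = 90
dim Spin(10) = 90/2 = 45


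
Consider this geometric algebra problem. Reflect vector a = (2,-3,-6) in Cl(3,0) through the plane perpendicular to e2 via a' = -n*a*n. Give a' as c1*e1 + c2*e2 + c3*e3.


Reflection formula: a' = -n*a*n, with n = e2 (unit vector, n^2 = 1).
For reflection through hyperplane perp to e2:
The component along e2 flips sign, others stay.
a = (2, -3, -6)
a' = (2, 3, -6)
a' = 2*e1 + 3*e2 - 6*e3


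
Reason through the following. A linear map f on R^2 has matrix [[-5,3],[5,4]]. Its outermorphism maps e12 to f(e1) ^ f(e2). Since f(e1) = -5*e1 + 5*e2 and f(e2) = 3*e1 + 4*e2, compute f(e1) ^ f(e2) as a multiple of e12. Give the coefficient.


The outermorphism of a linear map f sends e1^e2 to f(e1)^f(e2).
f(e1) = -5*e1 + 5*e2
f(e2) = 3*e1 + 4*e2
f(e1) ^ f(e2) = (-5*e1 + 5*e2) ^ (3*e1 + 4*e2)
= (-5)*4*e12 + 5*3*e21
= (-20 - 15)*e12
= -35*e12
Coefficient = -35


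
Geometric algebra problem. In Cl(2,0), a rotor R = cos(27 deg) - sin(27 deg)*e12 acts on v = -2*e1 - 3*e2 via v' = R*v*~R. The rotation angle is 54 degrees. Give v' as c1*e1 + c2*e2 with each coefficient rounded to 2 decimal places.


Rotor R = cos(27deg) - sin(27deg)*e12
Rotation angle theta = 2 * 27 = 54 degrees
v' = R*v*~R rotates v by theta.
cos(54deg) = 0.5878, sin(54deg) = 0.8090
v'_1 = -2*cos(54deg) - (-3)*sin(54deg)
= -2*0.5878 - (-3)*0.8090
= 1.25
v'_2 = -2*sin(54deg) + (-3)*cos(54deg)
= -2*0.8090 + (-3)*0.5878
= -3.38
v' = 1.25*e1 - 3.38*e2


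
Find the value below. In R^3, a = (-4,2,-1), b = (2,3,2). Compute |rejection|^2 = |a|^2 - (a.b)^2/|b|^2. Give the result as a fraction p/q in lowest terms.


|a|^2 = (-4)^2 + 2^2 + (-1)^2 = 21
|b|^2 = 2^2 + 3^2 + 2^2 = 17
a . b = (-4)*2 + 2*3 + (-1)*2 = -4
(a.b)^2 = (-4)^2 = 16
|rej|^2 = 21 - 16/17
= (357 - 16)/17
= 341/17
In lowest terms: 341/17


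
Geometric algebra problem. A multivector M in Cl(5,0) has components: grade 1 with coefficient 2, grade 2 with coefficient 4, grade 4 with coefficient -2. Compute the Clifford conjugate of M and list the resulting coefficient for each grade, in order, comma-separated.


Clifford conjugate sign for grade k: (-1)^(k(k+1)/2)
Grade 1: (-1)^(1*2/2) = (-1)^1 = -1, coeff 2 -> -2
Grade 2: (-1)^(2*3/2) = (-1)^3 = -1, coeff 4 -> -4
Grade 4: (-1)^(4*5/2) = (-1)^10 = 1, coeff -2 -> -2
Conjugated coefficients: -2, -4, -2


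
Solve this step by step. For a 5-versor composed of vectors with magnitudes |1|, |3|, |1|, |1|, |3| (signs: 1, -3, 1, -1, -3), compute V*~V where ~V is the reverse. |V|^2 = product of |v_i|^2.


Each vector v_i has |v_i|^2 = s_i^2
Squared scales: 1^2 = 1, (-3)^2 = 9, 1^2 = 1, (-1)^2 = 1, (-3)^2 = 9
|V|^2 = 1 * 9 * 1 * 1 * 9
= 81


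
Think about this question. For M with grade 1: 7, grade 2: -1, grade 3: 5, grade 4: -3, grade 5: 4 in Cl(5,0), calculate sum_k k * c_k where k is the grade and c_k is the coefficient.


Grade-weighted sum = sum of grade_k * coefficient_k
1*7 = 7
2*(-1) = -2
3*5 = 15
4*(-3) = -12
5*4 = 20
Total = 7 + (-2) + 15 + (-12) + 20 = 28


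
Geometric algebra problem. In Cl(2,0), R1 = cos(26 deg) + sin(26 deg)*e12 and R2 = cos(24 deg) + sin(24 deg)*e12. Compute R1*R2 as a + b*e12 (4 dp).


Same-plane rotors commute and their half-angles add:
R1*R2 = cos(a1 + a2) + sin(a1 + a2)*e12.
a1 + a2 = 26 + 24 = 50 deg
cos(50 deg) = 0.6428
sin(50 deg) = 0.7660
R1*R2 = 0.6428 + 0.7660*e12


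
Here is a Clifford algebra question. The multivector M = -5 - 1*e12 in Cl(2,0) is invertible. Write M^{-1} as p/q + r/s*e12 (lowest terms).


M = -5 - 1*e12, where e12^2 = -1.
Since M commutes with its reverse ~M = a - b*e12, M * ~M = a^2 - b^2*e12^2 = a^2 + b^2.
So M^{-1} = ~M / (a^2 + b^2) = (a - b*e12)/(a^2 + b^2).
a^2 + b^2 = 25 + 1 = 26
Scalar part = -5/26 = -5/26
Bivector coeff = 1/26 = 1/26
M^{-1} = -5/26 + 1/26*e12


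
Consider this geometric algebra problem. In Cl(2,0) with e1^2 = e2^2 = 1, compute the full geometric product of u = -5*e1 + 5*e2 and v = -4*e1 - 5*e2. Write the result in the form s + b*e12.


Expand: (-5*e1 + 5*e2)(-4*e1 - 5*e2)
= (-5)*(-4)*e1e1 + (-5)*(-5)*e1e2 + 5*(-4)*e2e1 + 5*(-5)*e2e2
Using e1^2 = e2^2 = 1, e2e1 = -e1e2:
Scalar part s = (-5)*(-4) + 5*(-5) = 20 + (-25) = -5
Bivector part b = (-5)*(-5) - 5*(-4) = 25 - (-20) = 45
uv = -5 + 45*e12


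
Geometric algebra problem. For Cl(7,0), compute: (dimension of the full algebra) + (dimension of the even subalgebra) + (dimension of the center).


n = 7 + 0 = 7
Total dim = 2^7 = 128
Even subalgebra dim = 2^6 = 64
n is odd, so center dim = 2
Sum = 128 + 64 + 2 = 194


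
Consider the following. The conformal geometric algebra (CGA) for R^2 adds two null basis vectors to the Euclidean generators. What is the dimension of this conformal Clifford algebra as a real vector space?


The conformal model of R^2 uses Cl(3,1): the 2 Euclidean generators plus two extra orthogonal generators e+ (e+^2 = +1) and e- (e-^2 = -1), from which the null vectors e0, einf are built.
Number of generators m = 2 + 2 = 4.
dim Cl(p,q) = 2^m = 2^4 = 16


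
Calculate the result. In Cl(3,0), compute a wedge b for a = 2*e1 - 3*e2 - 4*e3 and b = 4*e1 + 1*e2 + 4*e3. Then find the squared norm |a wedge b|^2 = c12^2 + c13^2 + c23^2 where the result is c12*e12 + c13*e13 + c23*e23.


a wedge b = (a1*b2 - a2*b1)*e12 + (a1*b3 - a3*b1)*e13 + (a2*b3 - a3*b2)*e23
e12 coeff: 2*1 - (-3)*4 = 2 - (-12) = 14
e13 coeff: 2*4 - (-4)*4 = 8 - (-16) = 24
e23 coeff: (-3)*4 - (-4)*1 = -12 - (-4) = -8
|a wedge b|^2 = 14^2 + 24^2 + (-8)^2
= 196 + 576 + 64
= 836


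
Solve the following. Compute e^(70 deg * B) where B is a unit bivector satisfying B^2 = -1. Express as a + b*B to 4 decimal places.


For a unit bivector B with B^2 = -1, the exponential series gives
e^(theta*B) = cos(theta) + sin(theta)*B (the GA analogue of Euler's formula).
theta = 70 degrees = 1.22173 rad
cos(70 deg) = 0.3420
sin(70 deg) = 0.9397
exp(theta*B) = 0.3420 + 0.9397*B


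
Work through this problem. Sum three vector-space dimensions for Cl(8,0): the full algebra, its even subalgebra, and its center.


n = 8 + 0 = 8
Total dim = 2^8 = 256
Even subalgebra dim = 2^7 = 128
n is even, so center dim = 1
Sum = 256 + 128 + 1 = 385


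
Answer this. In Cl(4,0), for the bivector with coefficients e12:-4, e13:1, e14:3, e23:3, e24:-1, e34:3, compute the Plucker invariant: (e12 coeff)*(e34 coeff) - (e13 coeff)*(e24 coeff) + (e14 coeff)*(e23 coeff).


Plucker relation: af - be + cd
a*f = (-4)*3 = -12
b*e = 1*(-1) = -1
c*d = 3*3 = 9
af - be + cd = -12 - (-1) + 9
= -2
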